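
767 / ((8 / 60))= 11505 / 2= 5752.50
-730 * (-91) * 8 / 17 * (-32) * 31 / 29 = -527188480 / 493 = -1069347.83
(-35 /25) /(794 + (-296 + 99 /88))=-56 /19965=-0.00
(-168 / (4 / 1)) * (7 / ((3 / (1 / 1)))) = -98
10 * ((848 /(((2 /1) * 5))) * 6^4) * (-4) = -4396032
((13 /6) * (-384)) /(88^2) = -13 /121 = -0.11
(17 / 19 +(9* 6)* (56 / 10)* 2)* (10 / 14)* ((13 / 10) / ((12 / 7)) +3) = 1626.00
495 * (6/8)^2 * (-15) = -66825/16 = -4176.56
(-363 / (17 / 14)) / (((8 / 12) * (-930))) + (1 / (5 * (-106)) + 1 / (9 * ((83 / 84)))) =0.59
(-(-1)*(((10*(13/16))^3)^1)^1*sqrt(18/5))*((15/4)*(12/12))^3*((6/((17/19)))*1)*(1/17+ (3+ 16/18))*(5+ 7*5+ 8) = 1595495728125*sqrt(10)/73984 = 68195832.85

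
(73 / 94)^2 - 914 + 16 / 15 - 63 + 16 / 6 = -128916829 / 132540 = -972.66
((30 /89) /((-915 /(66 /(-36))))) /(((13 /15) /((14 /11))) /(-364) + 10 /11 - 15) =-237160 /4948647509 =-0.00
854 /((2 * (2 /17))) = 7259 /2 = 3629.50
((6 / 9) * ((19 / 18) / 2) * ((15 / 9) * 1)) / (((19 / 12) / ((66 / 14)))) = 110 / 63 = 1.75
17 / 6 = 2.83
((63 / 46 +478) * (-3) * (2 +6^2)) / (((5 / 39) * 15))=-16339791 / 575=-28417.03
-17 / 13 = -1.31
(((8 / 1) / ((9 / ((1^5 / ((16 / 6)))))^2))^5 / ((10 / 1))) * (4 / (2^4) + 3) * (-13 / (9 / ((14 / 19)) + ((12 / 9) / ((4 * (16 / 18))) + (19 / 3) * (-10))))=1183 / 27491954688000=0.00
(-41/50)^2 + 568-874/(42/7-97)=131557971/227500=578.28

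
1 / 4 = 0.25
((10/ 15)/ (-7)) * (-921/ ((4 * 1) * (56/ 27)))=8289/ 784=10.57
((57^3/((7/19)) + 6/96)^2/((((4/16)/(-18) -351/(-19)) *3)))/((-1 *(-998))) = 180663851657267337/39517510592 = 4571741.72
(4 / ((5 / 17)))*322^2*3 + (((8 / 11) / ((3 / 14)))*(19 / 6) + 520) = 2094264784 / 495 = 4230837.95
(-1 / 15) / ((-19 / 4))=4 / 285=0.01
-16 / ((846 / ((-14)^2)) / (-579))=302624 / 141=2146.27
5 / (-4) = -5 / 4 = -1.25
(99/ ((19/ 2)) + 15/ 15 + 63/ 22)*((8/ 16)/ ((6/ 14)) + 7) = 292579/ 2508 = 116.66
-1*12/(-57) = 4/19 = 0.21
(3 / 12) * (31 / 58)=31 / 232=0.13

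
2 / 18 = 1 / 9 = 0.11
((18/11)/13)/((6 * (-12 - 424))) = -0.00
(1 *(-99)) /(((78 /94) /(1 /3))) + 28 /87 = -44615 /1131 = -39.45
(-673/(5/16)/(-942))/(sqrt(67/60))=2.16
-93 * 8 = -744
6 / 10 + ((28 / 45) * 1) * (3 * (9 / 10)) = 57 / 25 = 2.28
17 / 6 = 2.83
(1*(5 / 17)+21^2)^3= 422212590008 / 4913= 85937836.35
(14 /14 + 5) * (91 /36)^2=38.34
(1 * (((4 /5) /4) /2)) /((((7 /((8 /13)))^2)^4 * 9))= 8388608 /211613637426818445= 0.00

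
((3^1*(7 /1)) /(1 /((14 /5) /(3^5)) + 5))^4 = 7471182096 /2726544000625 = 0.00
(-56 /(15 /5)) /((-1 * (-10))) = -28 /15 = -1.87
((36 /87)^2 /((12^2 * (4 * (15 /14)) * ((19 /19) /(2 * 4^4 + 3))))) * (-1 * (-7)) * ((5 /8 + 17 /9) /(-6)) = -913507 /2179872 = -0.42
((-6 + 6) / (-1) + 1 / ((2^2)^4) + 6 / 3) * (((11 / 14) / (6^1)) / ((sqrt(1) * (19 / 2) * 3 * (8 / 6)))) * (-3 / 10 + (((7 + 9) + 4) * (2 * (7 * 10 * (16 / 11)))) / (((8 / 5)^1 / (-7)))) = -17640297 / 143360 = -123.05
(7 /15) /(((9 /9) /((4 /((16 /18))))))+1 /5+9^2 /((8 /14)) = 144.05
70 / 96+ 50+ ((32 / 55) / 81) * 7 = 3619559 / 71280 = 50.78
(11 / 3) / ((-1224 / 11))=-121 / 3672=-0.03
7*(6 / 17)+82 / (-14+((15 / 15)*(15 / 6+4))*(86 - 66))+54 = 57.18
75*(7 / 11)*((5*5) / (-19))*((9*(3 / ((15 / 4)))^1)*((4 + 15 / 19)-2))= -5008500 / 3971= -1261.27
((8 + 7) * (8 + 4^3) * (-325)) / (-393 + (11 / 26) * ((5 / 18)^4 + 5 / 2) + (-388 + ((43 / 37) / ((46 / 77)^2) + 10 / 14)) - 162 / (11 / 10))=288767692032019200 / 759551065126081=380.18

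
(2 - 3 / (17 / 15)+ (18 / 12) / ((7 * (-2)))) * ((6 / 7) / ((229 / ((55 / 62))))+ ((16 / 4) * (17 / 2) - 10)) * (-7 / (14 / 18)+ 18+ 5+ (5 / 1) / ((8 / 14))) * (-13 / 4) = 72368186787 / 54065984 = 1338.52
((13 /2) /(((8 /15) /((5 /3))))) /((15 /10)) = 325 /24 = 13.54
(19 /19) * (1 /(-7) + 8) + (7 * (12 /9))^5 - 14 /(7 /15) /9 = 120480271 /1701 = 70829.08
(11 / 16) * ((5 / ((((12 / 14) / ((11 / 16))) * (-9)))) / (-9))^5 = 93045705396875 / 454884608478875222016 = 0.00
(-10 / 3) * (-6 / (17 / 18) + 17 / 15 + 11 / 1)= -2948 / 153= -19.27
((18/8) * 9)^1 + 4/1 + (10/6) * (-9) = 37/4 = 9.25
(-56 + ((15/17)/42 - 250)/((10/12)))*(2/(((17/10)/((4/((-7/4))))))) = 13555520/14161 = 957.24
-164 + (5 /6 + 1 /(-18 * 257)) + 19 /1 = -333458 /2313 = -144.17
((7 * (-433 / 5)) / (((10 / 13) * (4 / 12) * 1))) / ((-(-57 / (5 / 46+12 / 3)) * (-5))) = 7447167 / 218500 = 34.08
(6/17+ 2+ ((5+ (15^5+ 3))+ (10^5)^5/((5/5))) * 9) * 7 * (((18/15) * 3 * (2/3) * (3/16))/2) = 96390000000000000007319695257/680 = 141750000000000000010764300.00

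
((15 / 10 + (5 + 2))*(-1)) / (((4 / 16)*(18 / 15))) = -85 / 3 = -28.33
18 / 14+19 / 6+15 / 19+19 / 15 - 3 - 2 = 6019 / 3990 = 1.51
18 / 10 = 9 / 5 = 1.80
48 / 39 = 16 / 13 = 1.23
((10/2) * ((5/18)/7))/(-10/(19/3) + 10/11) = -1045/3528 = -0.30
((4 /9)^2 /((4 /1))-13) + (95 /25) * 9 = 8606 /405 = 21.25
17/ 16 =1.06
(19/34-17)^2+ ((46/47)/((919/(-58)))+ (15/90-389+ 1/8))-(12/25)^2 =-22223378529187/187241655000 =-118.69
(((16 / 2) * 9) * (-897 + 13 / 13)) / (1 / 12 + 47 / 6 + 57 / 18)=-110592 / 19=-5820.63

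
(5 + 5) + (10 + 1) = 21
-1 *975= -975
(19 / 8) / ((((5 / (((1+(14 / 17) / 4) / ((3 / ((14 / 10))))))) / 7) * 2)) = 38171 / 40800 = 0.94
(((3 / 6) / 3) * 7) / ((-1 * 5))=-0.23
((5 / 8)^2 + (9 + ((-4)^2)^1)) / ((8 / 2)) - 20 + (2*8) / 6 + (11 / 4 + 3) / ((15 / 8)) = -30409 / 3840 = -7.92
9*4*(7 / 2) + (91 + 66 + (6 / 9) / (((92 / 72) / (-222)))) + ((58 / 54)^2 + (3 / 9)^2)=2824211 / 16767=168.44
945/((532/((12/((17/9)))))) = 3645/323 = 11.28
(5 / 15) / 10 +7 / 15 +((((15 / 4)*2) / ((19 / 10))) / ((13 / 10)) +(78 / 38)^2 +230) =2231519 / 9386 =237.75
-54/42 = -9/7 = -1.29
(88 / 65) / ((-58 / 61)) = -2684 / 1885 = -1.42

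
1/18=0.06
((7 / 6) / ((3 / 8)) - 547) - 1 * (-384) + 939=7012 / 9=779.11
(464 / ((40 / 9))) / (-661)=-0.16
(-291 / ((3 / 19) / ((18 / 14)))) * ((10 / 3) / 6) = -9215 / 7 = -1316.43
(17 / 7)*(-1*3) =-51 / 7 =-7.29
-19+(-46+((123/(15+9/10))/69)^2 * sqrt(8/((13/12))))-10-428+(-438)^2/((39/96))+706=672400 * sqrt(78)/173857437+6141647/13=472434.42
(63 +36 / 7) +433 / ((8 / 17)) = 55343 / 56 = 988.27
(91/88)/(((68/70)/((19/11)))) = 1.84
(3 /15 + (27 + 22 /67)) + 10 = 12572 /335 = 37.53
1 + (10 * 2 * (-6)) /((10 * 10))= -0.20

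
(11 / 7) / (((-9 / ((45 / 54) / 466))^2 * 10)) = 55 / 8865176544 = 0.00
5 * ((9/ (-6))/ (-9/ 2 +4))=15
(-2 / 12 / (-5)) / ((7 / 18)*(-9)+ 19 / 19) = -1 / 75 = -0.01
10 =10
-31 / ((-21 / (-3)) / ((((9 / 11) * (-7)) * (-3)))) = -837 / 11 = -76.09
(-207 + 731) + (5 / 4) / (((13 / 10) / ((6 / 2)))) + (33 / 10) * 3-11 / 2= 69067 / 130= 531.28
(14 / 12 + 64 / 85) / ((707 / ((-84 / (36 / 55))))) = -10769 / 30906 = -0.35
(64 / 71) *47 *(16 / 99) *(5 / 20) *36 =48128 / 781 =61.62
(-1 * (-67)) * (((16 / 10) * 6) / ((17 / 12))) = 454.02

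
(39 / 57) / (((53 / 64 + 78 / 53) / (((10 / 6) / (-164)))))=-55120 / 18230937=-0.00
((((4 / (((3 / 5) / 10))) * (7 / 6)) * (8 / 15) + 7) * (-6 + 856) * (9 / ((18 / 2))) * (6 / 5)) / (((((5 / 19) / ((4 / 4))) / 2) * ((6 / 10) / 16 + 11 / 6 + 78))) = 4705.45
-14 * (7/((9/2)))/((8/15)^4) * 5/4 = -1378125/4096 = -336.46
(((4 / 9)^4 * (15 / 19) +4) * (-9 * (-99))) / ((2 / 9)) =921206 / 57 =16161.51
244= 244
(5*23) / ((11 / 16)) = 1840 / 11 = 167.27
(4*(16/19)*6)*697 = 267648/19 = 14086.74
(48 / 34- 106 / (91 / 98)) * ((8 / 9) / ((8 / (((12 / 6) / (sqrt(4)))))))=-24916 / 1989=-12.53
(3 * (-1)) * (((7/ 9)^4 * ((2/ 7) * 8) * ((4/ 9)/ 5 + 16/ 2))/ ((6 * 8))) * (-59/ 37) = 7366268/ 10924065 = 0.67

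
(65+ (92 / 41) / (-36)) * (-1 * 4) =-95848 / 369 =-259.75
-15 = -15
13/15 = 0.87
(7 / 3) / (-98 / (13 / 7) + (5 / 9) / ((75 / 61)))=-4095 / 91817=-0.04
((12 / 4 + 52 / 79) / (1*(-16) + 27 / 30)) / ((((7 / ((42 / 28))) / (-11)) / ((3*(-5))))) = -715275 / 83503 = -8.57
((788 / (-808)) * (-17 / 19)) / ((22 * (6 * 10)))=3349 / 5066160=0.00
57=57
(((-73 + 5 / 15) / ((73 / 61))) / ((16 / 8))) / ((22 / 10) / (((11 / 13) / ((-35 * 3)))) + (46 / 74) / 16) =3936208 / 35388867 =0.11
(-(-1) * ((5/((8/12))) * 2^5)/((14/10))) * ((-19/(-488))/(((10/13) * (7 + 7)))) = 3705/5978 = 0.62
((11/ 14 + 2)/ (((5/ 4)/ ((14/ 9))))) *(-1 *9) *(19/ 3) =-197.60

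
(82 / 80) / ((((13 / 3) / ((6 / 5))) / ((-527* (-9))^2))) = 6385416.99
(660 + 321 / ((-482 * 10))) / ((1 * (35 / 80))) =12723516 / 8435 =1508.42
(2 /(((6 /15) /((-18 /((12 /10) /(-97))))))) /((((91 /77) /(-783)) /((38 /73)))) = -2381063850 /949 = -2509024.08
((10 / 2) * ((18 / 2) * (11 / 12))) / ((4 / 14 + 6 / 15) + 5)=7.26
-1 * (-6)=6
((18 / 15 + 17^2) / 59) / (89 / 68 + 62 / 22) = 1085348 / 910665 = 1.19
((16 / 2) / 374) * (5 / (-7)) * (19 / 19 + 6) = -0.11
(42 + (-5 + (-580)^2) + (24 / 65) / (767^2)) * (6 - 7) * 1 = -12864942109069 / 38238785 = -336437.00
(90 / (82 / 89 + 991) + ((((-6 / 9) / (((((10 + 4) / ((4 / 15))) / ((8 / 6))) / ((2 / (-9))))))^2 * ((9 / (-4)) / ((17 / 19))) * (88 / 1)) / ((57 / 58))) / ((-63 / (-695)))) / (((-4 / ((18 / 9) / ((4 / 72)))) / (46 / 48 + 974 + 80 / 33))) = -21363918583164281 / 43707310429860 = -488.80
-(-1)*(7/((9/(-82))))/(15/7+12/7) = -4018/243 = -16.53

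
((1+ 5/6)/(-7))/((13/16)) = -88/273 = -0.32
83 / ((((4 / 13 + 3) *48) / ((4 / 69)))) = 1079 / 35604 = 0.03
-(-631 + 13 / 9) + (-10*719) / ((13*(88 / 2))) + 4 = 1598417 / 2574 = 620.99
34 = 34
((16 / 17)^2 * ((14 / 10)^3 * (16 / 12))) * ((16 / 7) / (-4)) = -200704 / 108375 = -1.85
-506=-506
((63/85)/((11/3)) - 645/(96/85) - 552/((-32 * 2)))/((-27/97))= 1631832649/807840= 2019.99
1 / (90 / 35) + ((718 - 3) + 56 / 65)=838013 / 1170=716.25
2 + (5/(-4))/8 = 59/32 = 1.84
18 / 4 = 9 / 2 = 4.50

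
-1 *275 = -275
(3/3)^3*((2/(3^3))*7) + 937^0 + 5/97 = 4112/2619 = 1.57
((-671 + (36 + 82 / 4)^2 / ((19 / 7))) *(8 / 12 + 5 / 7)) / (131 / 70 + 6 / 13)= 72359495 / 242022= 298.98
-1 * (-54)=54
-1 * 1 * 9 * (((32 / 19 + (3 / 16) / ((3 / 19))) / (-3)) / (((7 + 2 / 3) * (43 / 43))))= 1.12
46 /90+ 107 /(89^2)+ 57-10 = 16939913 /356445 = 47.52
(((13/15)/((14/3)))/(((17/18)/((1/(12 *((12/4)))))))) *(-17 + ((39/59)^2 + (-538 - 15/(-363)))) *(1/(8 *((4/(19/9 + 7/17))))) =-586014858481/2454018114240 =-0.24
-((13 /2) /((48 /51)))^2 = -48841 /1024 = -47.70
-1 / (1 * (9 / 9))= -1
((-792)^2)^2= 393460125696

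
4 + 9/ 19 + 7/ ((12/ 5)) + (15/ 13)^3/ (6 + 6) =1883035/ 250458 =7.52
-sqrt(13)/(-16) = sqrt(13)/16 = 0.23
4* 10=40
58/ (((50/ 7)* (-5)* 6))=-203/ 750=-0.27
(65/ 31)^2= 4225/ 961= 4.40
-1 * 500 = -500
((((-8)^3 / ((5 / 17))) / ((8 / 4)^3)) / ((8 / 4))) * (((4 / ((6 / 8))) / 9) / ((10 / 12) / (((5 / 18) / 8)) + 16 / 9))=-2.50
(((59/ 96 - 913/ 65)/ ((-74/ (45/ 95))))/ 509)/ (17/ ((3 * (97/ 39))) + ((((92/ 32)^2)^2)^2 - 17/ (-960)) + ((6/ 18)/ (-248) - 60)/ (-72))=5351428842061824/ 147978089216472225011119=0.00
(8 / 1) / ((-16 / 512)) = -256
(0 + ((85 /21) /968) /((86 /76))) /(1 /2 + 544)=0.00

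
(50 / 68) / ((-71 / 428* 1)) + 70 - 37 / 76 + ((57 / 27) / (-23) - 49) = 15.99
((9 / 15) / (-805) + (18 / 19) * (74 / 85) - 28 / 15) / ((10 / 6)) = -4066547 / 6500375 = -0.63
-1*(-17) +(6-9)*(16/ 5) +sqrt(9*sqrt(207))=37/ 5 +3*23^(1/ 4)*sqrt(3)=18.78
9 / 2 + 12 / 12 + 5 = 10.50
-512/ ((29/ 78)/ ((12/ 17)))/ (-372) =39936/ 15283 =2.61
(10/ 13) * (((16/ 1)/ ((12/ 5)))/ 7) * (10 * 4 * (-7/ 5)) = -1600/ 39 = -41.03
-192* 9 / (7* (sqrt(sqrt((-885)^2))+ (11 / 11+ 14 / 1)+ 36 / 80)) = 3559680 / 603211 - 230400* sqrt(885) / 603211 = -5.46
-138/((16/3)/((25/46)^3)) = -140625/33856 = -4.15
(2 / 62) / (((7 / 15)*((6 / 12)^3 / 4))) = 2.21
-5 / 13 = -0.38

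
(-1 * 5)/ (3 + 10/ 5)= -1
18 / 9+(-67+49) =-16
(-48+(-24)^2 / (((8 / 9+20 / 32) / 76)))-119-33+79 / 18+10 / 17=957968039 / 33354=28721.23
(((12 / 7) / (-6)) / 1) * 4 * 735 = -840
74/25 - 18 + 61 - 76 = -751/25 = -30.04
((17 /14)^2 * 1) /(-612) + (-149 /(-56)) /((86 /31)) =145133 /151704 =0.96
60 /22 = 2.73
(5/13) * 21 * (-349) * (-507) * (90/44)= 64311975/22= 2923271.59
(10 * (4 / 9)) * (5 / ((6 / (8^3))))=51200 / 27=1896.30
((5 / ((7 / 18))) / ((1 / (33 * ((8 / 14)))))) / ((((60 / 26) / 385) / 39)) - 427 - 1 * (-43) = 11039772 / 7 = 1577110.29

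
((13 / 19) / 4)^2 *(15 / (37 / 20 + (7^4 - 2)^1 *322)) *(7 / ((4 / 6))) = 266175 / 44618436136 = 0.00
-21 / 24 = -0.88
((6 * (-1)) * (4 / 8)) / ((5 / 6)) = -18 / 5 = -3.60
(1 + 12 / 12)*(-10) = -20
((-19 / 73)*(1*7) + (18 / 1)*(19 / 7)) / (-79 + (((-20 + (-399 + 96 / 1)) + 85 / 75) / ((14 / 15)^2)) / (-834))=-46772110 / 78117519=-0.60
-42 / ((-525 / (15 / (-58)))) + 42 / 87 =67 / 145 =0.46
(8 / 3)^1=8 / 3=2.67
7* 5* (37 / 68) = 1295 / 68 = 19.04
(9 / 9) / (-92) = -1 / 92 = -0.01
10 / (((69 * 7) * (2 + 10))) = 5 / 2898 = 0.00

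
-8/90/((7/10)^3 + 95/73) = -58400/1080351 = -0.05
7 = 7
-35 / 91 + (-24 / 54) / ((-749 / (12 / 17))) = -0.38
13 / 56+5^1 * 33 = 9253 / 56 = 165.23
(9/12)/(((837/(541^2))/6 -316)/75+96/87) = -1909743525/7918760954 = -0.24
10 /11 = 0.91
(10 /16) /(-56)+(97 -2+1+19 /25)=1083587 /11200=96.75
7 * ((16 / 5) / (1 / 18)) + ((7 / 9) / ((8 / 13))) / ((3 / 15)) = 147427 / 360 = 409.52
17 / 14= 1.21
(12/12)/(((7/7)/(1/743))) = 1/743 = 0.00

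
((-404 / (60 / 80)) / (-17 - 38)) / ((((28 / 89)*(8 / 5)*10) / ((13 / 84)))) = 116857 / 388080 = 0.30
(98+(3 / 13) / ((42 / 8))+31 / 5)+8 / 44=104.43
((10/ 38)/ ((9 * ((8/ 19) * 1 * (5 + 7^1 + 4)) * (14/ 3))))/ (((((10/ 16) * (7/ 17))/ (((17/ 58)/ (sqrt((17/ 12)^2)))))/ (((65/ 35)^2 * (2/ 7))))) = 2873/ 3899224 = 0.00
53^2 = 2809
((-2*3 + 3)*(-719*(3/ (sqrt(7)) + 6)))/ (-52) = -6471/ 26 - 6471*sqrt(7)/ 364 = -295.92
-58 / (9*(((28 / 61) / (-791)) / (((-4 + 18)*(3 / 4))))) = 1399279 / 12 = 116606.58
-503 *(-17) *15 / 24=42755 / 8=5344.38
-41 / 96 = -0.43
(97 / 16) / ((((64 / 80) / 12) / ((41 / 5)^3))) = 20056011 / 400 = 50140.03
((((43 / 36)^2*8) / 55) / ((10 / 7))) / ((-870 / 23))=-297689 / 77517000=-0.00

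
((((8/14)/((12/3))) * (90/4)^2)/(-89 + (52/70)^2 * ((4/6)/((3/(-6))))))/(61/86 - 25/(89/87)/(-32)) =-32548635000/59488504031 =-0.55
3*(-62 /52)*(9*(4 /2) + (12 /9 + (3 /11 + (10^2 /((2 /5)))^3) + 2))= -15984397103 /286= -55889500.36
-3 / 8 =-0.38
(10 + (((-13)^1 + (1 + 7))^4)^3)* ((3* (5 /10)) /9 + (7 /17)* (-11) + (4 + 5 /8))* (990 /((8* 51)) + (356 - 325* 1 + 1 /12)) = 2145534839.39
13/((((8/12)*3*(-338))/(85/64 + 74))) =-4821/3328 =-1.45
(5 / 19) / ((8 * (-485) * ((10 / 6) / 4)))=-3 / 18430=-0.00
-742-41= -783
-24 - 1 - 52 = -77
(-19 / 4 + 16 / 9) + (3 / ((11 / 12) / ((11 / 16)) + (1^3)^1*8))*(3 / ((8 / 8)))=-253 / 126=-2.01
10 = 10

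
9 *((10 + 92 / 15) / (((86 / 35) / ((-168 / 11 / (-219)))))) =12936 / 3139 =4.12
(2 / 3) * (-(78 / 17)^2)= -4056 / 289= -14.03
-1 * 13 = -13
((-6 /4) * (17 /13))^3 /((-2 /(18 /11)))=1193859 /193336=6.18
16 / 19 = 0.84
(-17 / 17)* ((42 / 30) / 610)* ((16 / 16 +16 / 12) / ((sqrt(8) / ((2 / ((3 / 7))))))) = -343* sqrt(2) / 54900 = -0.01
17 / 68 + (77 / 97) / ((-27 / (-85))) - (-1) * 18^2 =3423023 / 10476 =326.75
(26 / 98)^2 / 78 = 13 / 14406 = 0.00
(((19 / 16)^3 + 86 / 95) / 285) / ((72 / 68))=17065637 / 1996185600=0.01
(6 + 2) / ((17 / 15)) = 120 / 17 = 7.06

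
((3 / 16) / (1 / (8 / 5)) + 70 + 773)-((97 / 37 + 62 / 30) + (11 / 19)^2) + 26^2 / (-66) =1216605673 / 1469270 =828.03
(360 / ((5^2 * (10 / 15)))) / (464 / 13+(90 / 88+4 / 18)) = 555984 / 950765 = 0.58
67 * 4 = 268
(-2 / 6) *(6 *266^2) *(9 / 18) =-70756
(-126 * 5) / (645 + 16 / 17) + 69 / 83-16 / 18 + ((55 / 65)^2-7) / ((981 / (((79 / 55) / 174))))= -248949018034544 / 241010732856465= -1.03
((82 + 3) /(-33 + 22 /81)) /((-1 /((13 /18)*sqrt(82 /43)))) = 9945*sqrt(3526) /227986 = 2.59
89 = 89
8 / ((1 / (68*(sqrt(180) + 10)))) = 12738.53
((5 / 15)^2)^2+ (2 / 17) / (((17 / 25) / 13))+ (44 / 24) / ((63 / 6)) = 399184 / 163863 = 2.44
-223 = -223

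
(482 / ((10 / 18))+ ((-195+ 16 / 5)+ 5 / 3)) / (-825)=-10162 / 12375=-0.82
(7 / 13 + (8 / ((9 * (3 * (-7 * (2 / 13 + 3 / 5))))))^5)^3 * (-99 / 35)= -1192761789144546502043839959804534145337612077929716556905267473 / 2700995464096968532745410412362136090242971485871016774477789155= -0.44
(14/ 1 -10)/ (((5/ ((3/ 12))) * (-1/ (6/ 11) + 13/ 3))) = 2/ 25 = 0.08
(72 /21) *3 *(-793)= -57096 /7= -8156.57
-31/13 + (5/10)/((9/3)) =-173/78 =-2.22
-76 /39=-1.95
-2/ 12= -1/ 6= -0.17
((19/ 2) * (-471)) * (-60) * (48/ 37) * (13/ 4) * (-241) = -10093398120/ 37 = -272794543.78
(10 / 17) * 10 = 100 / 17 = 5.88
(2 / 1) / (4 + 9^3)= 2 / 733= 0.00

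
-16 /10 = -8 /5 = -1.60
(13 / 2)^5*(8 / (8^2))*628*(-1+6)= 291465005 / 64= 4554140.70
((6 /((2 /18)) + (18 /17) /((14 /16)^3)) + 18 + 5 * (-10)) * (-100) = -13749800 /5831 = -2358.05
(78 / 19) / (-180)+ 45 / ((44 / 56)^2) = 5025827 / 68970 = 72.87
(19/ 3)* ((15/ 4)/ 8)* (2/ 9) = 95/ 144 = 0.66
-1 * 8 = -8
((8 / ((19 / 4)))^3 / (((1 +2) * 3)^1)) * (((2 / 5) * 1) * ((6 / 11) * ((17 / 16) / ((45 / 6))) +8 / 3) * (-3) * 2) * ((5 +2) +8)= -59342848 / 1131735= -52.44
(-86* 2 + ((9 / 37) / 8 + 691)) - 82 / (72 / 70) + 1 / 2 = 1171649 / 2664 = 439.81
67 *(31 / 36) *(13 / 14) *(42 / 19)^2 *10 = 945035 / 361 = 2617.83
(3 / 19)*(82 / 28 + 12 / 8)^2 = 2883 / 931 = 3.10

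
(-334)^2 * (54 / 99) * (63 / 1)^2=2656594584 / 11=241508598.55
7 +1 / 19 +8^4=77958 / 19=4103.05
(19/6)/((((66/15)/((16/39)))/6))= 760/429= 1.77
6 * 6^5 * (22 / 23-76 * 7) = -569856384 / 23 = -24776364.52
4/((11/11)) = 4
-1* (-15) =15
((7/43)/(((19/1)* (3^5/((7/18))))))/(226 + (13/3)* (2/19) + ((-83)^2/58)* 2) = 1421/48086611470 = 0.00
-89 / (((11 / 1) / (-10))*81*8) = 445 / 3564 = 0.12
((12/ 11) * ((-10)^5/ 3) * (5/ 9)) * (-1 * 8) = 16000000/ 99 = 161616.16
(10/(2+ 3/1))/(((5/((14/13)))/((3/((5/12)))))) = 3.10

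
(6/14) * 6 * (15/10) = 27/7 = 3.86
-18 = -18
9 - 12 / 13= 105 / 13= 8.08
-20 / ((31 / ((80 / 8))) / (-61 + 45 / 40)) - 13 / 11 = 131322 / 341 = 385.11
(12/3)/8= 1/2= 0.50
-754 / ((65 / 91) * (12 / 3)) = -263.90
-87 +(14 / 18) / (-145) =-113542 / 1305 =-87.01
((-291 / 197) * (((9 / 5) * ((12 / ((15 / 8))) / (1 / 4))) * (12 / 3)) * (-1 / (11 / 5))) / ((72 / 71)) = 1322304 / 10835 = 122.04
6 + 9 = 15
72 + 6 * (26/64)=74.44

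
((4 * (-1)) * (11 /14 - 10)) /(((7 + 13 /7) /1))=129 /31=4.16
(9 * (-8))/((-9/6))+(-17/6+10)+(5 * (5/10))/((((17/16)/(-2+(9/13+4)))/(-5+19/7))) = 53951/1326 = 40.69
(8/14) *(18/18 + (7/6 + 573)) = 986/3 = 328.67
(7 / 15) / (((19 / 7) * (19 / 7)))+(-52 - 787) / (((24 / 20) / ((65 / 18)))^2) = -159956638291 / 21053520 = -7597.62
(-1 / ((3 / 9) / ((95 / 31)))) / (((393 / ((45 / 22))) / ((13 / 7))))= -55575 / 625394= -0.09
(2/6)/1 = 1/3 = 0.33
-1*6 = -6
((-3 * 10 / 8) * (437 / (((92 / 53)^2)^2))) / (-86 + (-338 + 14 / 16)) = 449757417 / 1054343552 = 0.43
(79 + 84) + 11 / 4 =663 / 4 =165.75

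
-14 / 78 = -7 / 39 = -0.18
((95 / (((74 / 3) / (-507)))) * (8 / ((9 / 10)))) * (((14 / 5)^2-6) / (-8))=147706 / 37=3992.05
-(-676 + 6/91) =675.93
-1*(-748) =748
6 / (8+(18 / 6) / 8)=48 / 67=0.72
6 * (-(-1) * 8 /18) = 8 /3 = 2.67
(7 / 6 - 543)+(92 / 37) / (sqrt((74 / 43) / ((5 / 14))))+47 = -2969 / 6+46 * sqrt(55685) / 9583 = -493.70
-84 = -84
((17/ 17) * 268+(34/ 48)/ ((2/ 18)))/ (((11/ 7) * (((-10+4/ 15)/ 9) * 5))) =-414855/ 12848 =-32.29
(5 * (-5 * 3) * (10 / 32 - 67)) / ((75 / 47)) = 50149 / 16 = 3134.31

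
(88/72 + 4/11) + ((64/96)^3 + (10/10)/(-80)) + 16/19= 1224197/451440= 2.71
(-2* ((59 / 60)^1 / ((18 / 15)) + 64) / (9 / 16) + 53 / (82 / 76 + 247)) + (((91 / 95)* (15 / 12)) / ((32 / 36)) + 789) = 260028602681 / 464260896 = 560.09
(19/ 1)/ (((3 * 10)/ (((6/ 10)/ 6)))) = 19/ 300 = 0.06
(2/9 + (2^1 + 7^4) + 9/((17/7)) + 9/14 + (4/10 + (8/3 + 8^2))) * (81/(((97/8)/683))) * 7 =651664836972/8245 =79037578.77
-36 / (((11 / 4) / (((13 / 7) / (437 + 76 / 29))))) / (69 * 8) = -2262 / 22578479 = -0.00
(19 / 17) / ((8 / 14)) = 133 / 68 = 1.96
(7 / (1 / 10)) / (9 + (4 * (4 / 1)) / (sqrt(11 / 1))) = 1386 / 127-224 * sqrt(11) / 127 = 5.06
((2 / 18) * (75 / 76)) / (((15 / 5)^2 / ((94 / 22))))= 1175 / 22572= 0.05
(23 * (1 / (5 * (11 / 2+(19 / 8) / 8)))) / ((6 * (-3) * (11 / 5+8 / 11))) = -352 / 23373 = -0.02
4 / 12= 1 / 3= 0.33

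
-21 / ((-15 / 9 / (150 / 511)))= 270 / 73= 3.70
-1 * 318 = -318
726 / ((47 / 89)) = 1374.77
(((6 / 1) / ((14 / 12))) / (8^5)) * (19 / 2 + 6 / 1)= 279 / 114688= 0.00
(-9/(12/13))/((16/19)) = -741/64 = -11.58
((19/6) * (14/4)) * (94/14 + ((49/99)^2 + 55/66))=20315807/235224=86.37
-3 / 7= -0.43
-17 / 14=-1.21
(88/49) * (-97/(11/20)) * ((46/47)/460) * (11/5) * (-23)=392656/11515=34.10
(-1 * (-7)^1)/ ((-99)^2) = 7/ 9801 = 0.00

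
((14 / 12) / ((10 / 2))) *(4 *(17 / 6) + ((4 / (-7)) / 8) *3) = 467 / 180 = 2.59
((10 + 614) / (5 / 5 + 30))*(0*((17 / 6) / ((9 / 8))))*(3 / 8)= 0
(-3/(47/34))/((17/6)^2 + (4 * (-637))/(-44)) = -0.03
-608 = -608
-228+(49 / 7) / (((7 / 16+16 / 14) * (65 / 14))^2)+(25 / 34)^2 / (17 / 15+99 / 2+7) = -2318579311085293 / 10175428931850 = -227.86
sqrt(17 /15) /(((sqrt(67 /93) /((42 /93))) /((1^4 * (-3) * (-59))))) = 100.26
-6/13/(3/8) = -16/13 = -1.23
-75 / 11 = -6.82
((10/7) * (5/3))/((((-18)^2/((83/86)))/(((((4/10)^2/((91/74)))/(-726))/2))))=-3071/4832265438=-0.00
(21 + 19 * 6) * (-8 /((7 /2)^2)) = -4320 /49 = -88.16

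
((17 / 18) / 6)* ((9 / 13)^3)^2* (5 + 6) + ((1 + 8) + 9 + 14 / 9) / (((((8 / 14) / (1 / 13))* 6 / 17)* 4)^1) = 1071424541 / 521295372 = 2.06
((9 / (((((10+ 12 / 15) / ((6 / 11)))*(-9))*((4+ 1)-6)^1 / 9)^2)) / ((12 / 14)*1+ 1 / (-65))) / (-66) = -11375 / 27527742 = -0.00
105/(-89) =-105/89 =-1.18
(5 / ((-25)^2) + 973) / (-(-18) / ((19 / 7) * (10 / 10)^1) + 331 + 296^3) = 770298 / 20531616625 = 0.00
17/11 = 1.55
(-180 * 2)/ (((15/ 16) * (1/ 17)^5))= -545225088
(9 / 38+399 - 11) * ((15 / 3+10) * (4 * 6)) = 2655540 / 19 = 139765.26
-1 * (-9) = 9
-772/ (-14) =386/ 7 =55.14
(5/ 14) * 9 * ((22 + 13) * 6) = 675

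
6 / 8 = 3 / 4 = 0.75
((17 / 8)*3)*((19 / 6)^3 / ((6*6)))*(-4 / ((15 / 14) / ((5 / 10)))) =-816221 / 77760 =-10.50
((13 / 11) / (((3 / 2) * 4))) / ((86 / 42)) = 91 / 946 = 0.10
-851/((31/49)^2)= -2043251/961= -2126.17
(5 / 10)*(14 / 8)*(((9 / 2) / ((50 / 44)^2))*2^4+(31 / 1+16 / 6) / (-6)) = 3948973 / 90000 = 43.88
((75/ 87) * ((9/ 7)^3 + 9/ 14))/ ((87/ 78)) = 2.14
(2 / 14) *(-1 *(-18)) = 18 / 7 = 2.57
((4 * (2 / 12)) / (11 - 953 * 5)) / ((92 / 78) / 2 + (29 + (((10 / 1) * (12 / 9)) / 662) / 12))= -12909 / 2724011099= -0.00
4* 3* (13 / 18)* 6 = 52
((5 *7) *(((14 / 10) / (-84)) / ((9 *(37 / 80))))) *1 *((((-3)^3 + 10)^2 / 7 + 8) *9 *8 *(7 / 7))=-18400 / 37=-497.30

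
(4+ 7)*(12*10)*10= 13200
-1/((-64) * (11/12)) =3/176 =0.02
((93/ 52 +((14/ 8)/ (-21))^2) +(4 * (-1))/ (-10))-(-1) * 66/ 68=503773/ 159120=3.17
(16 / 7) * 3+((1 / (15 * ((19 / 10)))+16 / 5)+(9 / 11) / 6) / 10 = 3157573 / 438900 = 7.19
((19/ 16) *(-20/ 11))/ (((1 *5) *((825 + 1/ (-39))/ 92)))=-17043/ 353914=-0.05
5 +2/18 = 46/9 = 5.11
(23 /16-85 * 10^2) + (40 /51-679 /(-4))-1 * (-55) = -6750791 /816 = -8273.03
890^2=792100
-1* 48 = -48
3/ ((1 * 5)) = 3/ 5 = 0.60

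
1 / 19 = 0.05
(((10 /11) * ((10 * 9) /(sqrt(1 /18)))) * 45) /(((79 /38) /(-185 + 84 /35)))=-76642200 * sqrt(2) /79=-1372005.55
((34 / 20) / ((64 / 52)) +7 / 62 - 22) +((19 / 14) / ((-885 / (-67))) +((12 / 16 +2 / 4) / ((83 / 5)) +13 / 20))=-19.68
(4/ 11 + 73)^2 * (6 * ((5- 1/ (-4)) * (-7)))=-287200809/ 242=-1186780.20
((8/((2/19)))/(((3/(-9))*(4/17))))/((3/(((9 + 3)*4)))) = -15504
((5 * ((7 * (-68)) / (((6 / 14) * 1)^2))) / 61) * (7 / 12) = -123.91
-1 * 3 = -3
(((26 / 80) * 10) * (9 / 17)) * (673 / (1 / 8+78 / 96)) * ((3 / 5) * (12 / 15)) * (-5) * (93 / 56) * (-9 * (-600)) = -3163498416 / 119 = -26584020.30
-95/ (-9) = 95/ 9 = 10.56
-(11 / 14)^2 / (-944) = 121 / 185024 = 0.00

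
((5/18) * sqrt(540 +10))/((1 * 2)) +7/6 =7/6 +25 * sqrt(22)/36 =4.42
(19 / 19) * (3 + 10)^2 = 169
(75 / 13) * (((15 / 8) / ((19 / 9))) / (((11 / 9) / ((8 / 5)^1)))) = 18225 / 2717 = 6.71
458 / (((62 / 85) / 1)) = 19465 / 31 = 627.90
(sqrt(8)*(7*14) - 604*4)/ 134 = -1208/ 67+98*sqrt(2)/ 67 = -15.96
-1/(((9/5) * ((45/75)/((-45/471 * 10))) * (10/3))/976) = 122000/471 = 259.02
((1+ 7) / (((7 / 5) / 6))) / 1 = 240 / 7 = 34.29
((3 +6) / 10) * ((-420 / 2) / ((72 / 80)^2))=-700 / 3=-233.33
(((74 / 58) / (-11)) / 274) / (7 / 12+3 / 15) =-1110 / 2054041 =-0.00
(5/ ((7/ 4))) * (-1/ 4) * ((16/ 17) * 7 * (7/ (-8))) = 70/ 17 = 4.12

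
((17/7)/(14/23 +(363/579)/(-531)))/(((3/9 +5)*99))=0.01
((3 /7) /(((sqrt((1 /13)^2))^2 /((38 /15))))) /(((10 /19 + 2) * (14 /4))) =61009 /2940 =20.75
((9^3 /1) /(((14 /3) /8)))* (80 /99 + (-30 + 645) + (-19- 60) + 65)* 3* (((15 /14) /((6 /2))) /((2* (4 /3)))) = 651496365 /2156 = 302178.28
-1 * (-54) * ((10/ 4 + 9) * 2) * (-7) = -8694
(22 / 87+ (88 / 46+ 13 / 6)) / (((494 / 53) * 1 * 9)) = 918967 / 17792892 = 0.05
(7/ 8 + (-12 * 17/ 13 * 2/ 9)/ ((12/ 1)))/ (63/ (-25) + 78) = 13675/ 1766232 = 0.01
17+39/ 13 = 20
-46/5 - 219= -1141/5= -228.20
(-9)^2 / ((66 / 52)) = 702 / 11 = 63.82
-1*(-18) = 18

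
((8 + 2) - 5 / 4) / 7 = 5 / 4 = 1.25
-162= -162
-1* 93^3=-804357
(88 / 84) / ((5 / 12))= 88 / 35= 2.51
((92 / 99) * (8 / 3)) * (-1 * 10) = -7360 / 297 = -24.78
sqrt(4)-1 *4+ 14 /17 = -20 /17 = -1.18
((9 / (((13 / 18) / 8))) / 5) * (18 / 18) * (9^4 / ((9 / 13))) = 944784 / 5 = 188956.80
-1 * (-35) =35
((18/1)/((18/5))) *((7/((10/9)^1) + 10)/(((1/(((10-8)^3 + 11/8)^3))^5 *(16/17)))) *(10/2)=185150752295739948749542236328125/1125899906842624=164446902580319641.58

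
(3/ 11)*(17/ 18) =17/ 66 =0.26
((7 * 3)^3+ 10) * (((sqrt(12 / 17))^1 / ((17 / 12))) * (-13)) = -2892552 * sqrt(51) / 289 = -71477.35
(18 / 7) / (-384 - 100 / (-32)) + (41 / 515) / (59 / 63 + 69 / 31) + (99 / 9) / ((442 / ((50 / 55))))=615419486197 / 14992611393760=0.04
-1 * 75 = -75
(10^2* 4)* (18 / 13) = 7200 / 13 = 553.85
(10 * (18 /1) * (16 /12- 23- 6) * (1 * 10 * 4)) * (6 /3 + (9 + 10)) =-4183200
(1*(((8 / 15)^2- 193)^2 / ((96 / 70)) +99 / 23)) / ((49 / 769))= 232819749792689 / 547722000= 425069.20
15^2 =225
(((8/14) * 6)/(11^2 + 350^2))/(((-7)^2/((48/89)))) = 1152/3743251267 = 0.00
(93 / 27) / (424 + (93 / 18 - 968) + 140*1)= -62 / 7179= -0.01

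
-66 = -66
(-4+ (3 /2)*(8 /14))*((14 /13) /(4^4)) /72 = -11 /59904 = -0.00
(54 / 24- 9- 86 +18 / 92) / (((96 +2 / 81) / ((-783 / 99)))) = 7.62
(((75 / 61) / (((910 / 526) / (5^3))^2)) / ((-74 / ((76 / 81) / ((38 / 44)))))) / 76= -11888421875 / 9588081321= -1.24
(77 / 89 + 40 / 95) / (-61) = -2175 / 103151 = -0.02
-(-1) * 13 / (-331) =-13 / 331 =-0.04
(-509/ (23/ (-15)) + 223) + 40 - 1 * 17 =13293/ 23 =577.96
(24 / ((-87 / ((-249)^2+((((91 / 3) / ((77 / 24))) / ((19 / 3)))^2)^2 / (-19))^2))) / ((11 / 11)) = -40416732908959343743792100713032 / 38113206568413316539749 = -1060439059.00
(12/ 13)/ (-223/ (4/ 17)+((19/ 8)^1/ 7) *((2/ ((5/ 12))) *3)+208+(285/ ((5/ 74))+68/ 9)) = 15120/ 57177523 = 0.00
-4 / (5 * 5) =-4 / 25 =-0.16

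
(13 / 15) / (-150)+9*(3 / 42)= 5017 / 7875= 0.64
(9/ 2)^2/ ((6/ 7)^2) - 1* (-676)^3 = 4942652857/ 16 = 308915803.56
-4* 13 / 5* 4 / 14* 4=-416 / 35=-11.89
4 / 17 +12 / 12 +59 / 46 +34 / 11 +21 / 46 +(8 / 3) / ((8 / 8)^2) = 112669 / 12903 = 8.73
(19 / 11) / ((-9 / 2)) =-38 / 99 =-0.38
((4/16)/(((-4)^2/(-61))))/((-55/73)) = 1.27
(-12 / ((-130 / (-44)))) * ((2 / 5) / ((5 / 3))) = -1584 / 1625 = -0.97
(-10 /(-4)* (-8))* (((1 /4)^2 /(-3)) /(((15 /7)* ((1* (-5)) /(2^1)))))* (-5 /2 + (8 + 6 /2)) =-119 /180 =-0.66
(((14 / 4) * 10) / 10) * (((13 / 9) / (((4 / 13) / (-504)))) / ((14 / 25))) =-29575 / 2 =-14787.50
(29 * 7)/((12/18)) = 304.50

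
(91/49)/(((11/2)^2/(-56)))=-416/121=-3.44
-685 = -685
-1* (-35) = 35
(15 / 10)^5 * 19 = 4617 / 32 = 144.28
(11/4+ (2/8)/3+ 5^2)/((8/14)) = 1169/24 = 48.71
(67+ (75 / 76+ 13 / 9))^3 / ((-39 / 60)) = -535554838958855 / 1040043888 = -514934.85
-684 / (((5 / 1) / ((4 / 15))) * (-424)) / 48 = 19 / 10600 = 0.00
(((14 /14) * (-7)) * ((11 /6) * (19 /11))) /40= -133 /240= -0.55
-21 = -21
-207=-207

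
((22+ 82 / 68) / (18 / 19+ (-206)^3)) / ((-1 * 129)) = 4997 / 242830138532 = 0.00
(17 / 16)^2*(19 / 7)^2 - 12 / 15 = 471469 / 62720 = 7.52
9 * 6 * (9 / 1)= 486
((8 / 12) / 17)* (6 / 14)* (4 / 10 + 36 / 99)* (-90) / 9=-24 / 187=-0.13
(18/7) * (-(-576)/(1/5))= 51840/7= 7405.71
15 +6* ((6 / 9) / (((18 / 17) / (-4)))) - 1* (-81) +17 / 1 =881 / 9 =97.89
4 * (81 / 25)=324 / 25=12.96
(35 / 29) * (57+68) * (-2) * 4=-35000 / 29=-1206.90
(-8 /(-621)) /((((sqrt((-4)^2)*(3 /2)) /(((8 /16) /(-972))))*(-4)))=1 /3621672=0.00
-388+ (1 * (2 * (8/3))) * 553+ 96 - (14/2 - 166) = 8449/3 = 2816.33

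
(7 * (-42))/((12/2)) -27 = -76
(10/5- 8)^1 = -6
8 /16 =1 /2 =0.50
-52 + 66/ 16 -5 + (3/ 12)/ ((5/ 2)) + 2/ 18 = -18959/ 360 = -52.66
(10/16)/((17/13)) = 65/136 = 0.48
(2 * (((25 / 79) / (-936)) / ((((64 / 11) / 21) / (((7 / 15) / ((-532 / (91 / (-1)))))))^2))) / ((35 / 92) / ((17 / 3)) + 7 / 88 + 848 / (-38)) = 16243900673 / 6415557407244288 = 0.00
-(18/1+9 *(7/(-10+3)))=-9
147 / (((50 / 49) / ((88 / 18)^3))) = 102263392 / 6075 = 16833.48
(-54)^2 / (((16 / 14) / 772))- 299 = 1969459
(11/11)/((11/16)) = 16/11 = 1.45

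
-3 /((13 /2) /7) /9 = -14 /39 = -0.36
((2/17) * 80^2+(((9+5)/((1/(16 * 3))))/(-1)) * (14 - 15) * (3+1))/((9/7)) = 409472/153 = 2676.29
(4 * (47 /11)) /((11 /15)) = 2820 /121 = 23.31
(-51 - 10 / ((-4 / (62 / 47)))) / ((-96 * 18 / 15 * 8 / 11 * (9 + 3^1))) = 61655 / 1299456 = 0.05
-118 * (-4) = 472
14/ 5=2.80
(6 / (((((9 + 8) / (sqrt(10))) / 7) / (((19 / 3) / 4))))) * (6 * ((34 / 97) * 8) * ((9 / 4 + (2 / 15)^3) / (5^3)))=16176524 * sqrt(10) / 13640625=3.75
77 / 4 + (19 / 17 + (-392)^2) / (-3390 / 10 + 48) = -34599 / 68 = -508.81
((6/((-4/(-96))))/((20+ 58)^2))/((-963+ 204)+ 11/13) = -1/32032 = -0.00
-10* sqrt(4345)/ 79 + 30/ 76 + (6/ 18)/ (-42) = 463/ 1197 - 10* sqrt(4345)/ 79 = -7.96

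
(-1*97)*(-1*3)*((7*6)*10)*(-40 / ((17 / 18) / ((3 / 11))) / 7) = -37713600 / 187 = -201677.01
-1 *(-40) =40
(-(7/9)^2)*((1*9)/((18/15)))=-245/54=-4.54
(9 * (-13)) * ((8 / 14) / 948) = -39 / 553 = -0.07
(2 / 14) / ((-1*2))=-1 / 14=-0.07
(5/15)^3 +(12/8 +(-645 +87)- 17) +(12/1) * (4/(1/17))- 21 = 11963/54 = 221.54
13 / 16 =0.81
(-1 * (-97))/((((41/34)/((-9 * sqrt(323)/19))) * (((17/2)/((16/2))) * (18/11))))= -17072 * sqrt(323)/779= -393.87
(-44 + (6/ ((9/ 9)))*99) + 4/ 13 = 7154/ 13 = 550.31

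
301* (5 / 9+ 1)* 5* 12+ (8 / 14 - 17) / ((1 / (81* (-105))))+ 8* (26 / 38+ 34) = 9581461 / 57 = 168095.81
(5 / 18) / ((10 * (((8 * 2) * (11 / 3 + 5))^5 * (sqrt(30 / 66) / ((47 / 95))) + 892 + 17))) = -144917996751 / 28016282795010795333077279888276 + 375484392061009920 * sqrt(55) / 7004070698752698833269319972069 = 0.00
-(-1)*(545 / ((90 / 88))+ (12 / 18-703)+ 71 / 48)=-24187 / 144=-167.97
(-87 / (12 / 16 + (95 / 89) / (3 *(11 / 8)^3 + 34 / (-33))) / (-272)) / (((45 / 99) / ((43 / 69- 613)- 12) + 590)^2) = 872226826074814639 / 861639785493589061975075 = 0.00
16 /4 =4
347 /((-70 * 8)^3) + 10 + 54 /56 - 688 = -118898304347 /175616000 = -677.04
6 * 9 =54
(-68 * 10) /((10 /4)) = -272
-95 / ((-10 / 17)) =323 / 2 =161.50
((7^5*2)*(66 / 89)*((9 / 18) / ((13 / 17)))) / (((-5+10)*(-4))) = -9428727 / 11570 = -814.93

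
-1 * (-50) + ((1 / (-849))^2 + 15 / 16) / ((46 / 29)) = 26839025699 / 530509536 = 50.59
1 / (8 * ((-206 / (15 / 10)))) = -3 / 3296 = -0.00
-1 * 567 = -567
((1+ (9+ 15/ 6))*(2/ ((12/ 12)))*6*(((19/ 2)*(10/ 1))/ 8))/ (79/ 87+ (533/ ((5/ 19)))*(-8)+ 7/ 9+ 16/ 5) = -371925/ 3382208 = -0.11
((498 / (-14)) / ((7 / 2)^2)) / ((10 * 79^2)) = -498 / 10703315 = -0.00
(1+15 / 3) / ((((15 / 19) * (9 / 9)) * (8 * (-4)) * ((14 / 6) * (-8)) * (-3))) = -19 / 4480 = -0.00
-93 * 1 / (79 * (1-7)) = 31 / 158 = 0.20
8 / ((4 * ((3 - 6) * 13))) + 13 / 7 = 493 / 273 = 1.81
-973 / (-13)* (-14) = -13622 / 13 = -1047.85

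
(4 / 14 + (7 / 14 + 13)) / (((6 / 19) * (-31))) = -3667 / 2604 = -1.41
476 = 476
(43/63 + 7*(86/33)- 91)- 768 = -582172/693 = -840.08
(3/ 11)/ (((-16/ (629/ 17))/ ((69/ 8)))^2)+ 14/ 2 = 115.50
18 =18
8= 8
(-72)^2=5184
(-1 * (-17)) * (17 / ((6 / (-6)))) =-289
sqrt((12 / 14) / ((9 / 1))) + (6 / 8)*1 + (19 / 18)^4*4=sqrt(42) / 21 + 37501 / 6561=6.02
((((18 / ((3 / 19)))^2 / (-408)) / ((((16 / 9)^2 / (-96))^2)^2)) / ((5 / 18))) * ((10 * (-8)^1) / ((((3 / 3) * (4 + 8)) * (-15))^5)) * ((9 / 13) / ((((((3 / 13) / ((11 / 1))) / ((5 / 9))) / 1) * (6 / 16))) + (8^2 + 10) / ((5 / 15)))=-77955131673 / 6963200000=-11.20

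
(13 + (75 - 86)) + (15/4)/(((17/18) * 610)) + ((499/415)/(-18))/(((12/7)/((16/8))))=44818487/23239170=1.93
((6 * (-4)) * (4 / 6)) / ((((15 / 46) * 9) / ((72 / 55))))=-7.14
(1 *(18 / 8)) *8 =18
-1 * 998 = -998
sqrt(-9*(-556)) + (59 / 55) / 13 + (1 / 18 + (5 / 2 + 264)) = 6*sqrt(139) + 1715816 / 6435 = 337.38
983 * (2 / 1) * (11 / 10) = 2162.60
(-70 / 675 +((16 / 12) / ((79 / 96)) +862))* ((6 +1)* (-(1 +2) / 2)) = -32232914 / 3555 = -9066.92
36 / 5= 7.20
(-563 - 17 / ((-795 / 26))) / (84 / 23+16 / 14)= -71990023 / 613740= -117.30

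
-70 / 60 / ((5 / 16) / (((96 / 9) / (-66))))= 896 / 1485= 0.60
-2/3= -0.67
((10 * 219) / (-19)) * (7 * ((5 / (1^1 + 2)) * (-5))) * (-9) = -1149750 / 19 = -60513.16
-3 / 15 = -1 / 5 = -0.20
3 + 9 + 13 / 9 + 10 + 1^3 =220 / 9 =24.44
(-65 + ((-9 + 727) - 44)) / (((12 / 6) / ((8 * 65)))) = 158340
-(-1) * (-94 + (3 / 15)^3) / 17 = -11749 / 2125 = -5.53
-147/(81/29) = -1421/27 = -52.63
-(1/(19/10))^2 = -100/361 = -0.28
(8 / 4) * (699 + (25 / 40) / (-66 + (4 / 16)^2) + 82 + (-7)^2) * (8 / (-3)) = -934016 / 211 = -4426.62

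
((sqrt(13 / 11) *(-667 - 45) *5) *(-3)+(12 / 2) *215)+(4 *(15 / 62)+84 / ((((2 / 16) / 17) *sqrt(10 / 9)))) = 40020 / 31+17136 *sqrt(10) / 5+10680 *sqrt(143) / 11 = 23739.11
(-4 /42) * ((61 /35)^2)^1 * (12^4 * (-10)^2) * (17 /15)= -1165953024 /1715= -679855.99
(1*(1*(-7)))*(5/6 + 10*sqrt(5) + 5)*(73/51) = -282.49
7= 7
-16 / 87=-0.18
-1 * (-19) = 19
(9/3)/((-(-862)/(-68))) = -102/431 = -0.24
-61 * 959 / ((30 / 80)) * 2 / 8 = -116998 / 3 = -38999.33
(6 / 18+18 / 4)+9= 83 / 6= 13.83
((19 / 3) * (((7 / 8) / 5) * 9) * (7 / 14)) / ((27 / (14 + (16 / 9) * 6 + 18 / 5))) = 7049 / 1350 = 5.22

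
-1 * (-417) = 417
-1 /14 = -0.07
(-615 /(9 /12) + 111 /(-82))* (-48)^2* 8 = -620706816 /41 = -15139190.63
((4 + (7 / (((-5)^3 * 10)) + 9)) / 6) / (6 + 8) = 16243 / 105000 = 0.15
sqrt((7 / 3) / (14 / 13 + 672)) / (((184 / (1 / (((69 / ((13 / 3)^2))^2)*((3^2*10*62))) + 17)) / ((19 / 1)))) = 695056742599*sqrt(78) / 59391799128000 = 0.10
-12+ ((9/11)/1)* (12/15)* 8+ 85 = 4303/55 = 78.24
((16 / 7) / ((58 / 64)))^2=262144 / 41209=6.36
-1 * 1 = -1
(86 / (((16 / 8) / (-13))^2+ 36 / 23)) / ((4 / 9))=1504269 / 12352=121.78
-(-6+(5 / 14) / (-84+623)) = 45271 / 7546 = 6.00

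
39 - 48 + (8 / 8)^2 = -8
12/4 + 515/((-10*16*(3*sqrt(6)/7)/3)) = -6.20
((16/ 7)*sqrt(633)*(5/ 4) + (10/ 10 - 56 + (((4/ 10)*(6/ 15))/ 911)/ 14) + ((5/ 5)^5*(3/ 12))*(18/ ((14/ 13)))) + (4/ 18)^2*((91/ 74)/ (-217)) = -430146077317/ 8463827700 + 20*sqrt(633)/ 7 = 21.06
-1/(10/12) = -6/5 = -1.20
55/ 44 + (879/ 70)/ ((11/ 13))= 24779/ 1540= 16.09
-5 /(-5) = 1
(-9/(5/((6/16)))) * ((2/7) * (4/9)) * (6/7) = -18/245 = -0.07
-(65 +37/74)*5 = -655/2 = -327.50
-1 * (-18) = 18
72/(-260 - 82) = -4/19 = -0.21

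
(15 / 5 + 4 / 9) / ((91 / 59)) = 1829 / 819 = 2.23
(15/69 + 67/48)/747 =1781/824688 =0.00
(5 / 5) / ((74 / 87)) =87 / 74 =1.18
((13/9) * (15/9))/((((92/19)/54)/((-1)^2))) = 26.85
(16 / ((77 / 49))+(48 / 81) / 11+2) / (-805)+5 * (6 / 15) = 20632 / 10395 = 1.98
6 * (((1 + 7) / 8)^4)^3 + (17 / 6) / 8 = 305 / 48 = 6.35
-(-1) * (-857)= -857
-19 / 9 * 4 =-76 / 9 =-8.44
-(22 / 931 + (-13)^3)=2045385 / 931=2196.98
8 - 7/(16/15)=23/16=1.44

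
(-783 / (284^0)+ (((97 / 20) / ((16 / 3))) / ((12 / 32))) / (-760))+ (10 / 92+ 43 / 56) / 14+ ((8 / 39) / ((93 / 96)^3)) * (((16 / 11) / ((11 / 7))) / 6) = -11312622848117083553 / 14449533067569600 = -782.91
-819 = -819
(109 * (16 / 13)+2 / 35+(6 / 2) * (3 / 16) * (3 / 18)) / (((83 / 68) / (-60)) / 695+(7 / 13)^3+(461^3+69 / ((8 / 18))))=11713708102785 / 8544890964085237286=0.00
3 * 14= 42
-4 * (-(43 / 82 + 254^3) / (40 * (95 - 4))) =1343739291 / 74620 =18007.76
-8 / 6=-4 / 3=-1.33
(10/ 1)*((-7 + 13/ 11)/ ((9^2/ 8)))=-5120/ 891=-5.75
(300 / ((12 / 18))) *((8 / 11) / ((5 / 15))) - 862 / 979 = 960338 / 979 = 980.94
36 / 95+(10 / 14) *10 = 5002 / 665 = 7.52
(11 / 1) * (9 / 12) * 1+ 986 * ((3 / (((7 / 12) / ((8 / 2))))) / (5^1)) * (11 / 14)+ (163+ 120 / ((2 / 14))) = 4114673 / 980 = 4198.65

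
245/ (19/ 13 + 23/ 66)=135.36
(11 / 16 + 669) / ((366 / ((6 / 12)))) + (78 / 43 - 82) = -39922231 / 503616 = -79.27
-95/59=-1.61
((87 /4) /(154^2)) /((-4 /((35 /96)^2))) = -725 /23789568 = -0.00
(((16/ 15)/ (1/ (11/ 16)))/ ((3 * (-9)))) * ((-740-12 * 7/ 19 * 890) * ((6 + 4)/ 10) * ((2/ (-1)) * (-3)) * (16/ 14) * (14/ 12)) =1563232/ 1539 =1015.75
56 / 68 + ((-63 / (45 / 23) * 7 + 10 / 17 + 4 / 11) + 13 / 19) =-3960536 / 17765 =-222.94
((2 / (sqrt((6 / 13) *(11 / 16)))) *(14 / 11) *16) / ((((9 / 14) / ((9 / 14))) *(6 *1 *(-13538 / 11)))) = -0.01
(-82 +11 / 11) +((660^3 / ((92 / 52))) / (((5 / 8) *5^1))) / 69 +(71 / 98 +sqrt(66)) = sqrt(66) +39064628117 / 51842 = 753540.55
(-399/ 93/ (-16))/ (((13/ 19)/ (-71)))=-179417/ 6448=-27.83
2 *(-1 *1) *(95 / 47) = -190 / 47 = -4.04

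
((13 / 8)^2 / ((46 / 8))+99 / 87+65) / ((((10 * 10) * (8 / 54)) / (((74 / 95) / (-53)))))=-28400571 / 429868160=-0.07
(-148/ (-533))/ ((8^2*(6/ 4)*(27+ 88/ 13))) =37/ 431976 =0.00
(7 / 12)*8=14 / 3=4.67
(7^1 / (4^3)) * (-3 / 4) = -21 / 256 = -0.08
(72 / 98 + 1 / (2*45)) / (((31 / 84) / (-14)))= -13156 / 465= -28.29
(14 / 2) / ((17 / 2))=14 / 17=0.82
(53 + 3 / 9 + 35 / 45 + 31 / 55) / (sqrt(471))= 27064 * sqrt(471) / 233145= 2.52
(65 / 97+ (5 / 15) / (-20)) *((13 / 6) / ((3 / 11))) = 543829 / 104760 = 5.19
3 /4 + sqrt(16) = 19 /4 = 4.75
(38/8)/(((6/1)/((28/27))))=133/162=0.82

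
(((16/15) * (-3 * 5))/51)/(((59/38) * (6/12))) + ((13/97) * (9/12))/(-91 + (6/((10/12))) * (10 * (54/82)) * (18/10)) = -570882427/1353123228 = -0.42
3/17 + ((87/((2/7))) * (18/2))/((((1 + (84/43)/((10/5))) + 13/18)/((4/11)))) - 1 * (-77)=174386444/390643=446.41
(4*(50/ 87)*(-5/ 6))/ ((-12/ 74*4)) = 4625/ 1566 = 2.95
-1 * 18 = -18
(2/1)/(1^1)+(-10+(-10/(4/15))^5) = -2373047131/32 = -74157722.84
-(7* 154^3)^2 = -653612583959104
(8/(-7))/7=-8/49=-0.16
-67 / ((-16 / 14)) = 469 / 8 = 58.62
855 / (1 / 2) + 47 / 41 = 70157 / 41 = 1711.15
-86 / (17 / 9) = -774 / 17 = -45.53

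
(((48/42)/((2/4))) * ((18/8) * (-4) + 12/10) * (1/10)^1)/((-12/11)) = 1.63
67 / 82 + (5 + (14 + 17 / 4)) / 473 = 67195 / 77572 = 0.87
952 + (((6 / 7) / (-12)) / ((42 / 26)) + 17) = 284873 / 294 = 968.96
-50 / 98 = -25 / 49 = -0.51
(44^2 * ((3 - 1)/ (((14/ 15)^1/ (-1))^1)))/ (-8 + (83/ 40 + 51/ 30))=1161600/ 1183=981.91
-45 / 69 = -15 / 23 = -0.65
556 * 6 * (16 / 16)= 3336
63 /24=21 /8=2.62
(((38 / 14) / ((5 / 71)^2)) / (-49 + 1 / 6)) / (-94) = 287337 / 2409925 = 0.12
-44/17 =-2.59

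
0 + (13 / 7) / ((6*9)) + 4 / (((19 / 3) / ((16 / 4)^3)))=290551 / 7182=40.46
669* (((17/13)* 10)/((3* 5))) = 583.23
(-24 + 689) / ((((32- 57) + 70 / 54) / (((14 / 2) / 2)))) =-98.19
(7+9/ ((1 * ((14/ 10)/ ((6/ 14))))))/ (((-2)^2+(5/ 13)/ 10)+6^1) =12428/ 12789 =0.97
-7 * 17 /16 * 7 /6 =-833 /96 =-8.68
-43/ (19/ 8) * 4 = -1376/ 19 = -72.42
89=89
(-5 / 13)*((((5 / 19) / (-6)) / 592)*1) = 25 / 877344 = 0.00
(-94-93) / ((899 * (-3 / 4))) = 748 / 2697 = 0.28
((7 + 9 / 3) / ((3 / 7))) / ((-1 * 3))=-70 / 9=-7.78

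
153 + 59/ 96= 14747/ 96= 153.61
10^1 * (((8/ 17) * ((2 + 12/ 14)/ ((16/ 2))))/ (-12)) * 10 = -1.40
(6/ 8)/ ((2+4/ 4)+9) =1/ 16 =0.06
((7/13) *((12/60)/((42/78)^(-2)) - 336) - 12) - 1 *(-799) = 6658098/10985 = 606.11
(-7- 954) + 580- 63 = -444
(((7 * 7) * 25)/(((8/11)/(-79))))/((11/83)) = -8032325/8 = -1004040.62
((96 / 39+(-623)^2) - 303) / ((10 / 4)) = 2016708 / 13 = 155131.38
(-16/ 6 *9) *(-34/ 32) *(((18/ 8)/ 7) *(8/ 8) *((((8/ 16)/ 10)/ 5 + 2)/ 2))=92259/ 11200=8.24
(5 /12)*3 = 5 /4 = 1.25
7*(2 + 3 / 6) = 35 / 2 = 17.50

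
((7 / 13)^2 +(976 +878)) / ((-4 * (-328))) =313375 / 221728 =1.41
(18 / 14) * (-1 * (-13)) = 16.71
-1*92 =-92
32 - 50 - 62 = -80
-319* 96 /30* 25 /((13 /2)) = -51040 /13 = -3926.15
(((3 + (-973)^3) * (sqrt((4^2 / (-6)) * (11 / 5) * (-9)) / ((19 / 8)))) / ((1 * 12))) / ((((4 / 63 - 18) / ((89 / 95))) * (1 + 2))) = 1147774473244 * sqrt(330) / 5099125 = 4089007.18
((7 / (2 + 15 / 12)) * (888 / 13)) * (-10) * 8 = -11769.94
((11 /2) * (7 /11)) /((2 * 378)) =1 /216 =0.00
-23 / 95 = -0.24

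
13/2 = 6.50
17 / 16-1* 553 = -8831 / 16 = -551.94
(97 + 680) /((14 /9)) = 999 /2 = 499.50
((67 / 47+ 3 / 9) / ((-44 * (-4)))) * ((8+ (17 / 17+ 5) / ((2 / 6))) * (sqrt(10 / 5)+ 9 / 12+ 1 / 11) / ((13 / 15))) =5735 / 22748+ 155 * sqrt(2) / 517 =0.68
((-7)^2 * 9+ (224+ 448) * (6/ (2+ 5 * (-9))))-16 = 14243/ 43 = 331.23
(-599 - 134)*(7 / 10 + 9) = -71101 / 10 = -7110.10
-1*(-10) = 10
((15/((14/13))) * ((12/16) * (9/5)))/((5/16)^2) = 33696/175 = 192.55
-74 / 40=-37 / 20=-1.85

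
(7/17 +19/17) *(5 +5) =260/17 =15.29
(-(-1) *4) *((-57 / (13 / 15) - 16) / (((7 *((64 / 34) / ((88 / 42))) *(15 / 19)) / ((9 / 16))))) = -3776839 / 101920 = -37.06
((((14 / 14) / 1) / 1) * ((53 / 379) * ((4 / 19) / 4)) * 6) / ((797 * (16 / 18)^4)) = 1043199 / 11753875456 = 0.00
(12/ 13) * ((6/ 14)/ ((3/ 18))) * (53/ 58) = 5724/ 2639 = 2.17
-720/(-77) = 720/77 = 9.35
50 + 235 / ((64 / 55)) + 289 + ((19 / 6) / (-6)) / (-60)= 4673911 / 8640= 540.96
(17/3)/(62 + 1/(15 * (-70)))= 5950/65099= 0.09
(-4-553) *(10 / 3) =-5570 / 3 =-1856.67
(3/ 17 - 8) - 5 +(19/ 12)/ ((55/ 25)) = -27161/ 2244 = -12.10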